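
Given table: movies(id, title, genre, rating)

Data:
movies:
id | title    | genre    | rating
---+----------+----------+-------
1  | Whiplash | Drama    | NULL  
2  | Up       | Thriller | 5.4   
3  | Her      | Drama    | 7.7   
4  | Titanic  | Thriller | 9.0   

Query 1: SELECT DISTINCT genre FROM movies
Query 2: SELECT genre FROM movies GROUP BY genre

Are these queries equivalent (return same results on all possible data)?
Yes, equivalent

Both queries return: [('Drama',), ('Thriller',)]

Reason: Both get unique genres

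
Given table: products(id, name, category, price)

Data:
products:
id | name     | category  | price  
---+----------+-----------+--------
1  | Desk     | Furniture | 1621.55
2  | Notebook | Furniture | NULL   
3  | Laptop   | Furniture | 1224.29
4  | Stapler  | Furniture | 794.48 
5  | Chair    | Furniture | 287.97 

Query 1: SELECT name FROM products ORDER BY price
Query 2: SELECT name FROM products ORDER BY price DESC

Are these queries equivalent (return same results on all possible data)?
No, not equivalent

Query 1 returns: [('Notebook',), ('Chair',), ('Stapler',), ('Laptop',), ('Desk',)]
Query 2 returns: [('Desk',), ('Laptop',), ('Stapler',), ('Chair',), ('Notebook',)]

Reason: ASC vs DESC gives opposite ordering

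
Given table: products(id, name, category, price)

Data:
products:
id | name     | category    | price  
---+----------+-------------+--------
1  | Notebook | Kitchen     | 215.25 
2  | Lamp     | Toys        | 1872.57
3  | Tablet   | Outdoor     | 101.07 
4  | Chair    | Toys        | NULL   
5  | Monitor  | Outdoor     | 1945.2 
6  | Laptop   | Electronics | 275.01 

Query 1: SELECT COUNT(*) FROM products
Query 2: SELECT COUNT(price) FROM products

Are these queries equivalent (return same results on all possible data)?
No, not equivalent

Query 1 returns: [(6,)]
Query 2 returns: [(5,)]

Reason: COUNT(*) includes NULLs, COUNT(column) excludes them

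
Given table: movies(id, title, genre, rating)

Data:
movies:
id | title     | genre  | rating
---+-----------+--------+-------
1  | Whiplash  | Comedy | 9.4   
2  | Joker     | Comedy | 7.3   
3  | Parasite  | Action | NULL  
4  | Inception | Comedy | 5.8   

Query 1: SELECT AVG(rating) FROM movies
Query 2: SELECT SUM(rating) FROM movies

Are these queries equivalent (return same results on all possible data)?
No, not equivalent

Query 1 returns: [(7.5,)]
Query 2 returns: [(22.5,)]

Reason: AVG vs SUM give different aggregate values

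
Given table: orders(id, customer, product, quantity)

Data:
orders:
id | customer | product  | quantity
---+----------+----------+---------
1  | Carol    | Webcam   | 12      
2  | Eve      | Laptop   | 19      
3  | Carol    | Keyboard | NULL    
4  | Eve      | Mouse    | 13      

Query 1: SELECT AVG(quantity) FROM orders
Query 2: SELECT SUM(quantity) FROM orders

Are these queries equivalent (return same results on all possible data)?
No, not equivalent

Query 1 returns: [(14.666666666666666,)]
Query 2 returns: [(44,)]

Reason: AVG vs SUM give different aggregate values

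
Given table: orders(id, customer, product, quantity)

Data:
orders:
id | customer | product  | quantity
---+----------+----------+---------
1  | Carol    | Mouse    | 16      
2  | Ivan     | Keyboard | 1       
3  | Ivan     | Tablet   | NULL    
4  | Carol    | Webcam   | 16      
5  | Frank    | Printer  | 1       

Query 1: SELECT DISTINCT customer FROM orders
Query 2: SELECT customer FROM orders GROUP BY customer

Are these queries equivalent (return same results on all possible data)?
Yes, equivalent

Both queries return: [('Carol',), ('Frank',), ('Ivan',)]

Reason: Both get unique customers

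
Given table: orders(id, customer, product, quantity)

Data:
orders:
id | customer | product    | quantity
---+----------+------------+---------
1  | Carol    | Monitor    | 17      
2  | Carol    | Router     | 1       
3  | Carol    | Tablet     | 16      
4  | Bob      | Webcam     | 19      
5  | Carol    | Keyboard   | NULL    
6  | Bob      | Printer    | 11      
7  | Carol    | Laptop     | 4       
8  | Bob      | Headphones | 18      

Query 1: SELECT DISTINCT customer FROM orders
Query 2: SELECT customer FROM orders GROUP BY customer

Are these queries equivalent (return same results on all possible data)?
Yes, equivalent

Both queries return: [('Bob',), ('Carol',)]

Reason: Both get unique customers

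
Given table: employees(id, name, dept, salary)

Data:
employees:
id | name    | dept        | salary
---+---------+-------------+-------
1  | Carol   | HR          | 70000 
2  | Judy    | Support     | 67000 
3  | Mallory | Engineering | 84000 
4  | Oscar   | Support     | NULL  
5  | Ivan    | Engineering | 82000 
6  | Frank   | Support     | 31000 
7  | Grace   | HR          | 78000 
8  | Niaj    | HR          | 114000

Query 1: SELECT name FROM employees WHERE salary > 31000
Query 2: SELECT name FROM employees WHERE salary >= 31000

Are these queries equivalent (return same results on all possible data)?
No, not equivalent

Query 1 returns: [('Carol',), ('Judy',), ('Mallory',), ('Ivan',), ('Grace',), ('Niaj',)]
Query 2 returns: [('Carol',), ('Judy',), ('Mallory',), ('Ivan',), ('Frank',), ('Grace',), ('Niaj',)]

Reason: > vs >= gives different results when salary = 31000 exists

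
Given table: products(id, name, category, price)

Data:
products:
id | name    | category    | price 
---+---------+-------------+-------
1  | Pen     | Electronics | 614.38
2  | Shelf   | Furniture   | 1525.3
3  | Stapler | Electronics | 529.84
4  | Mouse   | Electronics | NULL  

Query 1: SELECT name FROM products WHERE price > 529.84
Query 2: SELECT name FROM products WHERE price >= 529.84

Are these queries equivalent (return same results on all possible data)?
No, not equivalent

Query 1 returns: [('Pen',), ('Shelf',)]
Query 2 returns: [('Pen',), ('Shelf',), ('Stapler',)]

Reason: > vs >= gives different results when price = 529.84 exists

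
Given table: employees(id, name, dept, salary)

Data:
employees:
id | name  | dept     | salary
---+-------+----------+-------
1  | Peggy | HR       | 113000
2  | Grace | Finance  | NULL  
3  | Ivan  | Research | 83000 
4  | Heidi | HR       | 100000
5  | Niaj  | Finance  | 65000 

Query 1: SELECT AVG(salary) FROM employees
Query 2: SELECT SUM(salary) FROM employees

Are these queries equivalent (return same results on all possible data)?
No, not equivalent

Query 1 returns: [(90250.0,)]
Query 2 returns: [(361000,)]

Reason: AVG vs SUM give different aggregate values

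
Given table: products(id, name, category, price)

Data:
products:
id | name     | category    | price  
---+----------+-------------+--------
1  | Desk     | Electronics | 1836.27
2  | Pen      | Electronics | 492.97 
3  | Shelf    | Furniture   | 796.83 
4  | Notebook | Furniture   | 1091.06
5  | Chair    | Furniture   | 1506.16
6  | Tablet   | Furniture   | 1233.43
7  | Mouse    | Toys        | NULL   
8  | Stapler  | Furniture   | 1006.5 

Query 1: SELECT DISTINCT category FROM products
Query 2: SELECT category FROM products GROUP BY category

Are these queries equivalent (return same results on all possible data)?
Yes, equivalent

Both queries return: [('Electronics',), ('Furniture',), ('Toys',)]

Reason: Both get unique categorys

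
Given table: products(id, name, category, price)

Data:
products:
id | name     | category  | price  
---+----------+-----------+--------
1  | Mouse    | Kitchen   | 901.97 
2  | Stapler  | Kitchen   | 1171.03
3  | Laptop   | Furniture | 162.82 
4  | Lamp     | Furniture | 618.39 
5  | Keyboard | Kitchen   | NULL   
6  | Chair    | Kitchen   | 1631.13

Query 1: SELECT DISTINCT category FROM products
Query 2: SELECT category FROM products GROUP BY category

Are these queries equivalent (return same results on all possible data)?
Yes, equivalent

Both queries return: [('Furniture',), ('Kitchen',)]

Reason: Both get unique categorys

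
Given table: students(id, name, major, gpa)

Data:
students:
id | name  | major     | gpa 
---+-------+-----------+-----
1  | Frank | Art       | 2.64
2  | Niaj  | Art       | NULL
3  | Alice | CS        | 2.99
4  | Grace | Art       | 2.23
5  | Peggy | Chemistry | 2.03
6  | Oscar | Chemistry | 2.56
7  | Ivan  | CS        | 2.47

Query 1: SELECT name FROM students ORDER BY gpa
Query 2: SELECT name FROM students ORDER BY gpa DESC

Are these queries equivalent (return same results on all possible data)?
No, not equivalent

Query 1 returns: [('Niaj',), ('Peggy',), ('Grace',), ('Ivan',), ('Oscar',), ('Frank',), ('Alice',)]
Query 2 returns: [('Alice',), ('Frank',), ('Oscar',), ('Ivan',), ('Grace',), ('Peggy',), ('Niaj',)]

Reason: ASC vs DESC gives opposite ordering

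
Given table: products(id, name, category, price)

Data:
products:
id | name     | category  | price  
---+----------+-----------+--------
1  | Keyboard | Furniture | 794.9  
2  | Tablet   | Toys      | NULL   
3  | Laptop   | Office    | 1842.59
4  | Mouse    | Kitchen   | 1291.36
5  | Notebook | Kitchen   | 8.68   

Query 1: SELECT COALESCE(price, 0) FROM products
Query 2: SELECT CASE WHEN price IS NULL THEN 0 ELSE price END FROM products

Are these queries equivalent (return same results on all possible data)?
Yes, equivalent

Both queries return: [(0,), (8.68,), (794.9,), (1291.36,), (1842.59,)]

Reason: COALESCE vs CASE for NULL handling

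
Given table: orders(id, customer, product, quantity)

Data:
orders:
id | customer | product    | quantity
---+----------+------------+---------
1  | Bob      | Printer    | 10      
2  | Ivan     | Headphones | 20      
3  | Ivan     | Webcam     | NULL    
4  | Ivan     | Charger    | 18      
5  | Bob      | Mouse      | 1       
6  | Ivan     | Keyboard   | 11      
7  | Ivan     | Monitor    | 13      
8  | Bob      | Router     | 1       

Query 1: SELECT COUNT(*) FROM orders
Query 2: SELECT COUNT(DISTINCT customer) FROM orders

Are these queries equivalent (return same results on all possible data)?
No, not equivalent

Query 1 returns: [(8,)]
Query 2 returns: [(2,)]

Reason: COUNT(*) counts rows, COUNT(DISTINCT customer) counts unique customers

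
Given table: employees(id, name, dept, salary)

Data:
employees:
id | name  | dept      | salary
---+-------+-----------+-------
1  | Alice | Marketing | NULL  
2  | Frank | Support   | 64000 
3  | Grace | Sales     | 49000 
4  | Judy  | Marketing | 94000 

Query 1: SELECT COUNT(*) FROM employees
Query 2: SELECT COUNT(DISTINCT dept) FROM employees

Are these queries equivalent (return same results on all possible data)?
No, not equivalent

Query 1 returns: [(4,)]
Query 2 returns: [(3,)]

Reason: COUNT(*) counts rows, COUNT(DISTINCT dept) counts unique depts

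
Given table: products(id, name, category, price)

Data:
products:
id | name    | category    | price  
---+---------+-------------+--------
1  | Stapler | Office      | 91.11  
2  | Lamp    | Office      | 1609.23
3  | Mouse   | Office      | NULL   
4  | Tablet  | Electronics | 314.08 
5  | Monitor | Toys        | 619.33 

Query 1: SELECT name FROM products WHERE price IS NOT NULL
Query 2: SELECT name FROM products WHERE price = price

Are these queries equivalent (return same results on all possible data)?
Yes, equivalent

Both queries return: [('Lamp',), ('Monitor',), ('Stapler',), ('Tablet',)]

Reason: IS NOT NULL vs self-equality (both exclude NULLs)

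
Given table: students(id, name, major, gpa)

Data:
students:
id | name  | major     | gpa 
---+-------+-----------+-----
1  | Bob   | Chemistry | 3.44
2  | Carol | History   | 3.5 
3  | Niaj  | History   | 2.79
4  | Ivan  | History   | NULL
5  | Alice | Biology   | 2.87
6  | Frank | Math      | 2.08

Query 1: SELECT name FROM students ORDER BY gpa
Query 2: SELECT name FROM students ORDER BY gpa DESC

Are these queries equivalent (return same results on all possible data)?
No, not equivalent

Query 1 returns: [('Ivan',), ('Frank',), ('Niaj',), ('Alice',), ('Bob',), ('Carol',)]
Query 2 returns: [('Carol',), ('Bob',), ('Alice',), ('Niaj',), ('Frank',), ('Ivan',)]

Reason: ASC vs DESC gives opposite ordering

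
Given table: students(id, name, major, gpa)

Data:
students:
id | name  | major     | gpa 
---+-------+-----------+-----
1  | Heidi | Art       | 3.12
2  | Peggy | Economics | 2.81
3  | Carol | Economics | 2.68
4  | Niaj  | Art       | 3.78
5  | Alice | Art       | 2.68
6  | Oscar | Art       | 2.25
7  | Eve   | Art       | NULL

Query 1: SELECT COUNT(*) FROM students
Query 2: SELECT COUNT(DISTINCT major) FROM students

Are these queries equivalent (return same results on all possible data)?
No, not equivalent

Query 1 returns: [(7,)]
Query 2 returns: [(2,)]

Reason: COUNT(*) counts rows, COUNT(DISTINCT major) counts unique majors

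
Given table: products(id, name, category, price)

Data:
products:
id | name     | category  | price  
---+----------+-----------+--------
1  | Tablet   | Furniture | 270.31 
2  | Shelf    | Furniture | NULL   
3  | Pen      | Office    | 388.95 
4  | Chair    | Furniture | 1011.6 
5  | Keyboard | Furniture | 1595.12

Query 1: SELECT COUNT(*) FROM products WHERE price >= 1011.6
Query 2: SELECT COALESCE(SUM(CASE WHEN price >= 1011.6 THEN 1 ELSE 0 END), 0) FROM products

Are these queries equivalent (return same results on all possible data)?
Yes, equivalent

Both queries return: [(2,)]

Reason: COUNT with WHERE vs conditional SUM (COALESCE handles empty-table NULL)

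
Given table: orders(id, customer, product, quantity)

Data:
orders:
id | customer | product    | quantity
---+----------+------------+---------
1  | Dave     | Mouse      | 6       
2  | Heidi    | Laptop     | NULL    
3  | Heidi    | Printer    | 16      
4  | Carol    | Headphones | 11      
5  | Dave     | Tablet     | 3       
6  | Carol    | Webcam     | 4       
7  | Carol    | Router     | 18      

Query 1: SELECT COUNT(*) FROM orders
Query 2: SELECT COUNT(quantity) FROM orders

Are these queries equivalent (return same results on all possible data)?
No, not equivalent

Query 1 returns: [(7,)]
Query 2 returns: [(6,)]

Reason: COUNT(*) includes NULLs, COUNT(column) excludes them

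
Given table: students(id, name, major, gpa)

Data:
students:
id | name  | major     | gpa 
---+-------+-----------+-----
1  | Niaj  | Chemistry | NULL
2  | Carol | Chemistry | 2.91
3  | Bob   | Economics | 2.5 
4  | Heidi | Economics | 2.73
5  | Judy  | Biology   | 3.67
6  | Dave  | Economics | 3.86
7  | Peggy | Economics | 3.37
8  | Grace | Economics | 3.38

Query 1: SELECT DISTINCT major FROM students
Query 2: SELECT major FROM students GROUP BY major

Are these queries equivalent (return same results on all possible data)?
Yes, equivalent

Both queries return: [('Biology',), ('Chemistry',), ('Economics',)]

Reason: Both get unique majors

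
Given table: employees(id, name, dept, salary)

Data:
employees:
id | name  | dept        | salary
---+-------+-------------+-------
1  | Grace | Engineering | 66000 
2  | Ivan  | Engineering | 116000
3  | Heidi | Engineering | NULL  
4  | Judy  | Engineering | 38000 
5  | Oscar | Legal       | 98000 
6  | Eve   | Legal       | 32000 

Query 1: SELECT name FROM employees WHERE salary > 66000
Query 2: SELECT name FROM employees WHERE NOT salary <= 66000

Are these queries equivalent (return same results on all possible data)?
Yes, equivalent

Both queries return: [('Ivan',), ('Oscar',)]

Reason: Both filter salary > 66000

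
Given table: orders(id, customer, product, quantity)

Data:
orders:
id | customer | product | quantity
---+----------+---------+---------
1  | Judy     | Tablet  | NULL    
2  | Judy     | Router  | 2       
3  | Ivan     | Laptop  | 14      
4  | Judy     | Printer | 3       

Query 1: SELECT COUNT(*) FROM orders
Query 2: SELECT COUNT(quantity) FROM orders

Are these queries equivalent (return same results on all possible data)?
No, not equivalent

Query 1 returns: [(4,)]
Query 2 returns: [(3,)]

Reason: COUNT(*) includes NULLs, COUNT(column) excludes them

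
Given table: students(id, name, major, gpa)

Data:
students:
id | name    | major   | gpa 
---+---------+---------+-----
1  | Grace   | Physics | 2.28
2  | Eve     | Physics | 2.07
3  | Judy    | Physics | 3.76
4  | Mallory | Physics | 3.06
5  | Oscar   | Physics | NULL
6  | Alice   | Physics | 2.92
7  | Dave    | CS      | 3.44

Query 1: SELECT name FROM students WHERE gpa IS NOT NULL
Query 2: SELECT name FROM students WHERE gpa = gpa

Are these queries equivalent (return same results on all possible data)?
Yes, equivalent

Both queries return: [('Alice',), ('Dave',), ('Eve',), ('Grace',), ('Judy',), ('Mallory',)]

Reason: IS NOT NULL vs self-equality (both exclude NULLs)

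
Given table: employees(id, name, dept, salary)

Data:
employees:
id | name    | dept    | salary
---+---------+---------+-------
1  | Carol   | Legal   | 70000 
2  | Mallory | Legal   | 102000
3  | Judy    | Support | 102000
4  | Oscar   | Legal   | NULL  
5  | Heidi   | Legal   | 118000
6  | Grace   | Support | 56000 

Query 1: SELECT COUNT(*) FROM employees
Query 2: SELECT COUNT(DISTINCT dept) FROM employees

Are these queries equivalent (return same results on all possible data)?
No, not equivalent

Query 1 returns: [(6,)]
Query 2 returns: [(2,)]

Reason: COUNT(*) counts rows, COUNT(DISTINCT dept) counts unique depts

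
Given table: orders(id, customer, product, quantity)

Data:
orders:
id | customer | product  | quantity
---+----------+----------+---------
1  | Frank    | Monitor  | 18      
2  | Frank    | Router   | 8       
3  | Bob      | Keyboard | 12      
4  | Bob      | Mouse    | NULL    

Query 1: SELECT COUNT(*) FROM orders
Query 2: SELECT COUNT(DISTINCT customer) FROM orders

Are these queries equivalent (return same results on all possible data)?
No, not equivalent

Query 1 returns: [(4,)]
Query 2 returns: [(2,)]

Reason: COUNT(*) counts rows, COUNT(DISTINCT customer) counts unique customers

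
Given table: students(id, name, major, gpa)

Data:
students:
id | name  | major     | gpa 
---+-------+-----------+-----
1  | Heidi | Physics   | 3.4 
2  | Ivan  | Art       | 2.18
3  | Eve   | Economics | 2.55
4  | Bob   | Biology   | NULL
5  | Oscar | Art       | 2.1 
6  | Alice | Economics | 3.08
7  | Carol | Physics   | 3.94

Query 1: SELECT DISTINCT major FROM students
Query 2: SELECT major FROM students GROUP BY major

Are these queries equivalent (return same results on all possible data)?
Yes, equivalent

Both queries return: [('Art',), ('Biology',), ('Economics',), ('Physics',)]

Reason: Both get unique majors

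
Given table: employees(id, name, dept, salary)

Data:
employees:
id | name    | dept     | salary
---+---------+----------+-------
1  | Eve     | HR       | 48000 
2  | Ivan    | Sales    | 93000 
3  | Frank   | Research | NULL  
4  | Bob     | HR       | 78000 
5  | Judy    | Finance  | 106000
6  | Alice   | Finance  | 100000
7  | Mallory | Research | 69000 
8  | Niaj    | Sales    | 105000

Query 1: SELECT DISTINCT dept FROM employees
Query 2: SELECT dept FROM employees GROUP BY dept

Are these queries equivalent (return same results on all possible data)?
Yes, equivalent

Both queries return: [('Finance',), ('HR',), ('Research',), ('Sales',)]

Reason: Both get unique depts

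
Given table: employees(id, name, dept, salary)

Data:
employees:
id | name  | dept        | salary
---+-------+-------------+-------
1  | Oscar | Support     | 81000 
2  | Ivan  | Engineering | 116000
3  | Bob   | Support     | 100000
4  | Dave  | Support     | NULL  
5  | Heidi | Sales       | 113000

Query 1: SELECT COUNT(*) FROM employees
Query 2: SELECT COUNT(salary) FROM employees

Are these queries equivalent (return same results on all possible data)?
No, not equivalent

Query 1 returns: [(5,)]
Query 2 returns: [(4,)]

Reason: COUNT(*) includes NULLs, COUNT(column) excludes them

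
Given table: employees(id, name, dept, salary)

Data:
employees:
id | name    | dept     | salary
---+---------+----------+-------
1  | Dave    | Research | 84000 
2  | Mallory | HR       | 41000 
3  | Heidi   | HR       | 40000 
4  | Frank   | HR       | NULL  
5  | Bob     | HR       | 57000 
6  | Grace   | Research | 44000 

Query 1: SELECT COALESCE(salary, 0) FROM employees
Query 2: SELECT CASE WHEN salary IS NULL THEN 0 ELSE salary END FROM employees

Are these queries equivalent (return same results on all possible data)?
Yes, equivalent

Both queries return: [(0,), (40000,), (41000,), (44000,), (57000,), (84000,)]

Reason: COALESCE vs CASE for NULL handling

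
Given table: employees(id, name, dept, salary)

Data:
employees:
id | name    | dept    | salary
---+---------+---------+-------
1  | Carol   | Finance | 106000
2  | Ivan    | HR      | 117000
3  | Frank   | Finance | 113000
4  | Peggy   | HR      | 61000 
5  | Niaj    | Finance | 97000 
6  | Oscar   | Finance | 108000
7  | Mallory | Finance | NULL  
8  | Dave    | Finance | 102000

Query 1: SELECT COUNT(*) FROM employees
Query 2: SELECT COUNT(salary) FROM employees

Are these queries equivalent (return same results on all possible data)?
No, not equivalent

Query 1 returns: [(8,)]
Query 2 returns: [(7,)]

Reason: COUNT(*) includes NULLs, COUNT(column) excludes them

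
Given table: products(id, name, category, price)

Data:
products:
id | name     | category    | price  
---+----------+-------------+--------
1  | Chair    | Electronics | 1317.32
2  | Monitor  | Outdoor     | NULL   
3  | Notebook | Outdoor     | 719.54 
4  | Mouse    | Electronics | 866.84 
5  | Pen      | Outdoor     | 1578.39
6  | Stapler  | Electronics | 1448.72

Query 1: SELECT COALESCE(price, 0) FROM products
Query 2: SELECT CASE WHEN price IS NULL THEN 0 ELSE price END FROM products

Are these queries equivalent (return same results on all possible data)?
Yes, equivalent

Both queries return: [(0,), (719.54,), (866.84,), (1317.32,), (1448.72,), (1578.39,)]

Reason: COALESCE vs CASE for NULL handling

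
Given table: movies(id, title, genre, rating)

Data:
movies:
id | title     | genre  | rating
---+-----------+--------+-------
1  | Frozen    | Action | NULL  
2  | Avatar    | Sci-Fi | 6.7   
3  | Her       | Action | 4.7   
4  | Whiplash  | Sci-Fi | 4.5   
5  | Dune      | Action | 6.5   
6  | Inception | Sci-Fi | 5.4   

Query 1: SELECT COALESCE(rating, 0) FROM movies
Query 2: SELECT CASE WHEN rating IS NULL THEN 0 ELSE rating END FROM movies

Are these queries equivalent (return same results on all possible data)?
Yes, equivalent

Both queries return: [(0,), (4.5,), (4.7,), (5.4,), (6.5,), (6.7,)]

Reason: COALESCE vs CASE for NULL handling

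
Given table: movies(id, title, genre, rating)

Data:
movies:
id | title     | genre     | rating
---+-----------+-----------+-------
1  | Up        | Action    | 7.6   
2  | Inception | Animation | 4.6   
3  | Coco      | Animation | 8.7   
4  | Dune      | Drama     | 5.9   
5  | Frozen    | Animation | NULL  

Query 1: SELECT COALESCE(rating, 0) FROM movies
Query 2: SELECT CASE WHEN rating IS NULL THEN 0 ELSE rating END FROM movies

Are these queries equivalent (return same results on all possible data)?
Yes, equivalent

Both queries return: [(0,), (4.6,), (5.9,), (7.6,), (8.7,)]

Reason: COALESCE vs CASE for NULL handling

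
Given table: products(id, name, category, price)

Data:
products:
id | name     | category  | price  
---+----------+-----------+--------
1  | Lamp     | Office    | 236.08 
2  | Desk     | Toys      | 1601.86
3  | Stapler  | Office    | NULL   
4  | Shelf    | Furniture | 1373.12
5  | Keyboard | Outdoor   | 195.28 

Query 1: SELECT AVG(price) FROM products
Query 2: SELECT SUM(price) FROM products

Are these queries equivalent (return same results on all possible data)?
No, not equivalent

Query 1 returns: [(851.5849999999999,)]
Query 2 returns: [(3406.3399999999997,)]

Reason: AVG vs SUM give different aggregate values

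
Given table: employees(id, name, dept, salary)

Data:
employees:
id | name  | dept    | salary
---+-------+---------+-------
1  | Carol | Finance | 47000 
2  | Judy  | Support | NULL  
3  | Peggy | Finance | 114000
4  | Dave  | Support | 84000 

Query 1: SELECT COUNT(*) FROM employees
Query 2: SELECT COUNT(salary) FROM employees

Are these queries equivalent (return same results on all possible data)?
No, not equivalent

Query 1 returns: [(4,)]
Query 2 returns: [(3,)]

Reason: COUNT(*) includes NULLs, COUNT(column) excludes them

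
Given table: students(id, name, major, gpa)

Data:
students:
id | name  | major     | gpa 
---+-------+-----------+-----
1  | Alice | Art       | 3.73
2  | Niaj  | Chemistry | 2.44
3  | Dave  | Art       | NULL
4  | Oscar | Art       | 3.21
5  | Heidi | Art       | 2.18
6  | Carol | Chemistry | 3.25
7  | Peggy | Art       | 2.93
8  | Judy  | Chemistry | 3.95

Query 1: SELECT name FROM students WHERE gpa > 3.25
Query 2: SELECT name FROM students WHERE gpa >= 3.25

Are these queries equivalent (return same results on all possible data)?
No, not equivalent

Query 1 returns: [('Alice',), ('Judy',)]
Query 2 returns: [('Alice',), ('Carol',), ('Judy',)]

Reason: > vs >= gives different results when gpa = 3.25 exists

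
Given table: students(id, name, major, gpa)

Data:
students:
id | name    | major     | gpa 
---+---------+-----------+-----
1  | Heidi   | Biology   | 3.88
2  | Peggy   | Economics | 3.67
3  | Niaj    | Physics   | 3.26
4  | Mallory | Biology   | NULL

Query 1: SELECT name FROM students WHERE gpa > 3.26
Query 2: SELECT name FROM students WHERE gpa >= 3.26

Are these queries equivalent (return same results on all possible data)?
No, not equivalent

Query 1 returns: [('Heidi',), ('Peggy',)]
Query 2 returns: [('Heidi',), ('Peggy',), ('Niaj',)]

Reason: > vs >= gives different results when gpa = 3.26 exists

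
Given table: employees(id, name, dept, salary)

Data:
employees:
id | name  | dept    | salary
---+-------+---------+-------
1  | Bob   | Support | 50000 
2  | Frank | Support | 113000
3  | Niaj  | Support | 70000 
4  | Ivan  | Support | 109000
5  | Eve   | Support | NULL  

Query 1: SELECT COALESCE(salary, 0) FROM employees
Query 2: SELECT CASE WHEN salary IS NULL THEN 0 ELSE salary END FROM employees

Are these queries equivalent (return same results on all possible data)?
Yes, equivalent

Both queries return: [(0,), (50000,), (70000,), (109000,), (113000,)]

Reason: COALESCE vs CASE for NULL handling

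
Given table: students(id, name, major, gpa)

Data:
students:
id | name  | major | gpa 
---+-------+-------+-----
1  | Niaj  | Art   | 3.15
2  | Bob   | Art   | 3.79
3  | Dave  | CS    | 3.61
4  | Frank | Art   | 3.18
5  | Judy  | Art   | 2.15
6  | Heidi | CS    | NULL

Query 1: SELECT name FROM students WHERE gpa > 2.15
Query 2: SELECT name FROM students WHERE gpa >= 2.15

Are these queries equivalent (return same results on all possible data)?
No, not equivalent

Query 1 returns: [('Niaj',), ('Bob',), ('Dave',), ('Frank',)]
Query 2 returns: [('Niaj',), ('Bob',), ('Dave',), ('Frank',), ('Judy',)]

Reason: > vs >= gives different results when gpa = 2.15 exists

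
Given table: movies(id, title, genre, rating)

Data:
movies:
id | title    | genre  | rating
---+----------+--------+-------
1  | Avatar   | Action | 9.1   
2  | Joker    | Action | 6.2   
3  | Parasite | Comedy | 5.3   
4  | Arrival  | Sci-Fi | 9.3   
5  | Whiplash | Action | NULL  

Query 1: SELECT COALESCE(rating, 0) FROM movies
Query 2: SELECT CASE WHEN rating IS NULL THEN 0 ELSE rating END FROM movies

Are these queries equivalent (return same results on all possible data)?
Yes, equivalent

Both queries return: [(0,), (5.3,), (6.2,), (9.1,), (9.3,)]

Reason: COALESCE vs CASE for NULL handling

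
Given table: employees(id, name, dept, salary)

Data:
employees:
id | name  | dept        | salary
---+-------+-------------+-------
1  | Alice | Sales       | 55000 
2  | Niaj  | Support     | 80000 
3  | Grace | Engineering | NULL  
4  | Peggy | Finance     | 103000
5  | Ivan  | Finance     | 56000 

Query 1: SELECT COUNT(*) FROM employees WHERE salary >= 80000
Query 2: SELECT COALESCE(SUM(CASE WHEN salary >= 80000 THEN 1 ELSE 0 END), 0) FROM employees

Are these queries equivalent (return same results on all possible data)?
Yes, equivalent

Both queries return: [(2,)]

Reason: COUNT with WHERE vs conditional SUM (COALESCE handles empty-table NULL)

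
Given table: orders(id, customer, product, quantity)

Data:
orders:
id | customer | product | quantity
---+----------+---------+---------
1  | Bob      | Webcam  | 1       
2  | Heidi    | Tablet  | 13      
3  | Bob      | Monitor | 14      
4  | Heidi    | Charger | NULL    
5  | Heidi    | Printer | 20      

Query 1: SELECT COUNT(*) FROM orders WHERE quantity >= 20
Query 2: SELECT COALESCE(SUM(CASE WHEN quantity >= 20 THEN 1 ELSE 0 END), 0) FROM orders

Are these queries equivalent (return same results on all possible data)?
Yes, equivalent

Both queries return: [(1,)]

Reason: COUNT with WHERE vs conditional SUM (COALESCE handles empty-table NULL)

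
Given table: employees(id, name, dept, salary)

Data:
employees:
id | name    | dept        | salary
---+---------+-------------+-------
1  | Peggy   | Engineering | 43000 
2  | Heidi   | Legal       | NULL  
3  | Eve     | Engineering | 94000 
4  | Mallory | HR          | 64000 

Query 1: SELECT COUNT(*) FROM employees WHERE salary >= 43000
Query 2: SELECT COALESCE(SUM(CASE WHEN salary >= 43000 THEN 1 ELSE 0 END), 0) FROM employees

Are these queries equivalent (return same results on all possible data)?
Yes, equivalent

Both queries return: [(3,)]

Reason: COUNT with WHERE vs conditional SUM (COALESCE handles empty-table NULL)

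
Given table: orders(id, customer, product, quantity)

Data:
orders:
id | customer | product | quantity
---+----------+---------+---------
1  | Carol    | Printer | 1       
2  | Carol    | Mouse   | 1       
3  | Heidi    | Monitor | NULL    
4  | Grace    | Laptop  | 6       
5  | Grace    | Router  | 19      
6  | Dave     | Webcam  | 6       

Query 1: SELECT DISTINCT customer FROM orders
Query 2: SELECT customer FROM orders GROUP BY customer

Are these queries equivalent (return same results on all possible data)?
Yes, equivalent

Both queries return: [('Carol',), ('Dave',), ('Grace',), ('Heidi',)]

Reason: Both get unique customers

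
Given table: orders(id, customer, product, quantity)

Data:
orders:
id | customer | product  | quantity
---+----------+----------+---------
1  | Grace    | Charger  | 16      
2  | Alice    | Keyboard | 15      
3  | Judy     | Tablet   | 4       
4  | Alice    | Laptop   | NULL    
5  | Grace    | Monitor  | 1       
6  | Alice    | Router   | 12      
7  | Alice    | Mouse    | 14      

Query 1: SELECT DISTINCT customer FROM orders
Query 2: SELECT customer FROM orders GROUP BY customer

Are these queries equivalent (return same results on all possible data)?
Yes, equivalent

Both queries return: [('Alice',), ('Grace',), ('Judy',)]

Reason: Both get unique customers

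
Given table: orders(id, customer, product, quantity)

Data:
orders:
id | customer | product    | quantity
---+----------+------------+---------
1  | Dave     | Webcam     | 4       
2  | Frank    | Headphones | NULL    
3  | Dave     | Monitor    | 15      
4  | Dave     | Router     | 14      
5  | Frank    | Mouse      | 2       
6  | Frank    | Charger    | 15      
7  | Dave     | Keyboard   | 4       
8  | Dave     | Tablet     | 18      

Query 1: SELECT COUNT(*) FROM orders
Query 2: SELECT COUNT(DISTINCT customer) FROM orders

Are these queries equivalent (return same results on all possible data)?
No, not equivalent

Query 1 returns: [(8,)]
Query 2 returns: [(2,)]

Reason: COUNT(*) counts rows, COUNT(DISTINCT customer) counts unique customers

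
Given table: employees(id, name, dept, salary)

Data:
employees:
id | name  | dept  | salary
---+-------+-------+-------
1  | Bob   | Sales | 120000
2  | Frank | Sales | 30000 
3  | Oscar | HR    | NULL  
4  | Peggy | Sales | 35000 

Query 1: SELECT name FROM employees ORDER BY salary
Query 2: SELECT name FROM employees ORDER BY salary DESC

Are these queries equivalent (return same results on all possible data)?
No, not equivalent

Query 1 returns: [('Oscar',), ('Frank',), ('Peggy',), ('Bob',)]
Query 2 returns: [('Bob',), ('Peggy',), ('Frank',), ('Oscar',)]

Reason: ASC vs DESC gives opposite ordering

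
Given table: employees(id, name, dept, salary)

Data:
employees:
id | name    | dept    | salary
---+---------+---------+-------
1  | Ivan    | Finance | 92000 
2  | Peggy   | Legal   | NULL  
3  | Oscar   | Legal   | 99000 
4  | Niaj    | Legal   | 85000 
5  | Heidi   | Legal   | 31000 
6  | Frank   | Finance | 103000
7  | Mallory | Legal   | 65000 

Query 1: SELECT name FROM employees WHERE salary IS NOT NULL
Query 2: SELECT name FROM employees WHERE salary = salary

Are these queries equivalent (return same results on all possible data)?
Yes, equivalent

Both queries return: [('Frank',), ('Heidi',), ('Ivan',), ('Mallory',), ('Niaj',), ('Oscar',)]

Reason: IS NOT NULL vs self-equality (both exclude NULLs)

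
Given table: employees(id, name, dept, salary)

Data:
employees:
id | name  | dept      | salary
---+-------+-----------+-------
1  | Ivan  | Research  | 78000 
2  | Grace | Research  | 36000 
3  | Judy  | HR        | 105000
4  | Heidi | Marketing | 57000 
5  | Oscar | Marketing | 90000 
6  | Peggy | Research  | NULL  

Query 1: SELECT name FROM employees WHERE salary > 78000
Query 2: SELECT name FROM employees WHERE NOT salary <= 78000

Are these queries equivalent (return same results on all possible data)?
Yes, equivalent

Both queries return: [('Judy',), ('Oscar',)]

Reason: Both filter salary > 78000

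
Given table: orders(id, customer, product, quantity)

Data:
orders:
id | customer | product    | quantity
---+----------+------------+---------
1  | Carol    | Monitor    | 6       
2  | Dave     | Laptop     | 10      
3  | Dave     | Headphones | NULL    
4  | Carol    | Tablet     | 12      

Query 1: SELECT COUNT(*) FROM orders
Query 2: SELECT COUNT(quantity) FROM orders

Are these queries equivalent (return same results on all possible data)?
No, not equivalent

Query 1 returns: [(4,)]
Query 2 returns: [(3,)]

Reason: COUNT(*) includes NULLs, COUNT(column) excludes them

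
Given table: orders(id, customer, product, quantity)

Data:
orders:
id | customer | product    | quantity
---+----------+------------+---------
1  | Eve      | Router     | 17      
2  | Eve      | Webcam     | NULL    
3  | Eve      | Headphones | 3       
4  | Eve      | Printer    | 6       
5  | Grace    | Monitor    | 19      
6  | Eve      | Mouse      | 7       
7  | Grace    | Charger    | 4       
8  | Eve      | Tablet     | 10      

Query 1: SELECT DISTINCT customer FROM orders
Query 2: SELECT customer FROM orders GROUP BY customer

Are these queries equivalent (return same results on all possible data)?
Yes, equivalent

Both queries return: [('Eve',), ('Grace',)]

Reason: Both get unique customers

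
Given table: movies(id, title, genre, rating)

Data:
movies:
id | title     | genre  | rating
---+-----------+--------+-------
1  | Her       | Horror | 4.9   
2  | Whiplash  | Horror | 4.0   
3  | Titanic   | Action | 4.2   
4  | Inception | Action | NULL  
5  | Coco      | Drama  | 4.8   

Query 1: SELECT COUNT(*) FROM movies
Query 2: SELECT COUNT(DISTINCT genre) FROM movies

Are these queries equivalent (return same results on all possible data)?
No, not equivalent

Query 1 returns: [(5,)]
Query 2 returns: [(3,)]

Reason: COUNT(*) counts rows, COUNT(DISTINCT genre) counts unique genres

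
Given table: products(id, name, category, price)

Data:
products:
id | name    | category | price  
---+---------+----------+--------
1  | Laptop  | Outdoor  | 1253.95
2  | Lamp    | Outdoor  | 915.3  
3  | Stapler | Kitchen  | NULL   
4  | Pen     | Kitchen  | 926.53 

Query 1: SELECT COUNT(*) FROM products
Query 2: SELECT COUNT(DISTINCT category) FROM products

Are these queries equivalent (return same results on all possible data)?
No, not equivalent

Query 1 returns: [(4,)]
Query 2 returns: [(2,)]

Reason: COUNT(*) counts rows, COUNT(DISTINCT category) counts unique categorys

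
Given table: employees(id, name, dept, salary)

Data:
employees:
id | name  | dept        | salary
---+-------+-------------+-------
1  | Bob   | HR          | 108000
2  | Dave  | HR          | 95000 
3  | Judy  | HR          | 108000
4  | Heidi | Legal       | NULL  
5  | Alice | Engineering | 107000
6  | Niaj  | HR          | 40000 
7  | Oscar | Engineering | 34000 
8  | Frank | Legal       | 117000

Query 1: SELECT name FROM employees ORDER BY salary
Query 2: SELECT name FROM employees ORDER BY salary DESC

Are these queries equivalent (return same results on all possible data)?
No, not equivalent

Query 1 returns: [('Heidi',), ('Oscar',), ('Niaj',), ('Dave',), ('Alice',), ('Bob',), ('Judy',), ('Frank',)]
Query 2 returns: [('Frank',), ('Bob',), ('Judy',), ('Alice',), ('Dave',), ('Niaj',), ('Oscar',), ('Heidi',)]

Reason: ASC vs DESC gives opposite ordering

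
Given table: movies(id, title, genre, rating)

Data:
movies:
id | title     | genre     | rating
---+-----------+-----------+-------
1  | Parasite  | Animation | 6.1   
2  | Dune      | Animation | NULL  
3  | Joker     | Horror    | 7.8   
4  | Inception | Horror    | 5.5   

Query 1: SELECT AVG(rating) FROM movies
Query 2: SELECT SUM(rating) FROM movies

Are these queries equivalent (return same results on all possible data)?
No, not equivalent

Query 1 returns: [(6.466666666666666,)]
Query 2 returns: [(19.4,)]

Reason: AVG vs SUM give different aggregate values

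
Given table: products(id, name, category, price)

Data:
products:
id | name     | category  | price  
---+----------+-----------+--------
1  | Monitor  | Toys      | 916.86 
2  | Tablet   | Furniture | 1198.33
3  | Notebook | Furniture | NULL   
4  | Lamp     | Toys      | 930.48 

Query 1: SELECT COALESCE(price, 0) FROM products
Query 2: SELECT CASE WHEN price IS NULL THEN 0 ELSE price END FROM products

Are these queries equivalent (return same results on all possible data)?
Yes, equivalent

Both queries return: [(0,), (916.86,), (930.48,), (1198.33,)]

Reason: COALESCE vs CASE for NULL handling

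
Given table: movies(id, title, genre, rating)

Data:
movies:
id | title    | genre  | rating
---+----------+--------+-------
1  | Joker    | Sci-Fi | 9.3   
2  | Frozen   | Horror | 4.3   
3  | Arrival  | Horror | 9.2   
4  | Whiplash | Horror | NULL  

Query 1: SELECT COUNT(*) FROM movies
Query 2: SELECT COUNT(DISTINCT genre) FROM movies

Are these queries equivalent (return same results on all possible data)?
No, not equivalent

Query 1 returns: [(4,)]
Query 2 returns: [(2,)]

Reason: COUNT(*) counts rows, COUNT(DISTINCT genre) counts unique genres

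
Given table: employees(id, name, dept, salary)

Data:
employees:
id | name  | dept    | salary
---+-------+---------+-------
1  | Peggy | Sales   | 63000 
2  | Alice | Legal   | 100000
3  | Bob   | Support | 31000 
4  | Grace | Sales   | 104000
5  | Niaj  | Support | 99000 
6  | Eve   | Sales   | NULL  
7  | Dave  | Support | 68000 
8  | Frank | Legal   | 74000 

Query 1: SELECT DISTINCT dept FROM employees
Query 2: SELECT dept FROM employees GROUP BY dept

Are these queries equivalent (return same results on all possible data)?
Yes, equivalent

Both queries return: [('Legal',), ('Sales',), ('Support',)]

Reason: Both get unique depts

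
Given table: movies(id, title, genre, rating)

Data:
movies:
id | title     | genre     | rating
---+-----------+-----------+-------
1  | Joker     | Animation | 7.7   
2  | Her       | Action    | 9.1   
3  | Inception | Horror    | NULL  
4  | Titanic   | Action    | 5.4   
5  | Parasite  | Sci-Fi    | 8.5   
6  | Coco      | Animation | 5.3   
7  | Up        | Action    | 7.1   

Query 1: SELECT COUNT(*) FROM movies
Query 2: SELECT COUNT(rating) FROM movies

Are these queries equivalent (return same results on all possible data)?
No, not equivalent

Query 1 returns: [(7,)]
Query 2 returns: [(6,)]

Reason: COUNT(*) includes NULLs, COUNT(column) excludes them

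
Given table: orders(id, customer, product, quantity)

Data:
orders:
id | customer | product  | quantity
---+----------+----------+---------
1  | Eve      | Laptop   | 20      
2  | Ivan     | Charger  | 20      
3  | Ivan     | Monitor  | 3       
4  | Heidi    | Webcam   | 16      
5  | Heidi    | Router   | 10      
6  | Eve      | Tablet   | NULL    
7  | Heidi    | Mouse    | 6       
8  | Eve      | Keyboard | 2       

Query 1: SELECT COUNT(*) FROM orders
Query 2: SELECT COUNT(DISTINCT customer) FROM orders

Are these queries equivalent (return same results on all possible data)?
No, not equivalent

Query 1 returns: [(8,)]
Query 2 returns: [(3,)]

Reason: COUNT(*) counts rows, COUNT(DISTINCT customer) counts unique customers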